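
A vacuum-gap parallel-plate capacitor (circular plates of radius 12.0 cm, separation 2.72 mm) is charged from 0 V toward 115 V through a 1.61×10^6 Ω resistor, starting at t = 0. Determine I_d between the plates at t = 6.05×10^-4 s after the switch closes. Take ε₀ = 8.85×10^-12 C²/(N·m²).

C = ε₀A/d = (8.85×10^-12)(0.04524)/(2.72×10^-3) = 1.472×10^-10 F, so τ = RC = 2.370×10^-4 s.
The conduction current is I(t) = (V₀/R) e^(−t/τ), and the displacement current between the plates equals it.
t/τ = 2.553; I_d = (115/1.61×10^6) · e^(−2.553) = (7.143×10^-5)(0.07785) = 5.56×10^-6 A.

5.56×10^-6 A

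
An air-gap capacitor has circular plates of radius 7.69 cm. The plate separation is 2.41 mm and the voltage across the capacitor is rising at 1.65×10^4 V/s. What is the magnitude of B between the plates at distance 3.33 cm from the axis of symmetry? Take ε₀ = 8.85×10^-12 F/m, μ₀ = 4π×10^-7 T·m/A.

1.27×10^-12 T

With E = V/d, dE/dt = 6.846×10^6 V/(m·s) and πR² = 0.01858 m², giving I_d = ε₀ πR² dE/dt = 1.126×10^-6 A.
An Ampèrian loop of radius r encloses a fraction (r/R)² of I_d. Then B·2πr = μ₀ I_d (r/R)², giving B = μ₀ I_d r/(2πR²) = 1.27×10^-12 T.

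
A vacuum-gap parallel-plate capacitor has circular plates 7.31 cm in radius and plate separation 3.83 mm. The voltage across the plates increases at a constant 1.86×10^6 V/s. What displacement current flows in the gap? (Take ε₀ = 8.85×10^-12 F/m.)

7.22×10^-5 A

E = V/d so dE/dt = (dV/dt)/d = 4.856×10^8 V/(m·s), and I_d = ε₀ A dE/dt = (8.85×10^-12)(0.01679)(4.856×10^8) = 7.22×10^-5 A.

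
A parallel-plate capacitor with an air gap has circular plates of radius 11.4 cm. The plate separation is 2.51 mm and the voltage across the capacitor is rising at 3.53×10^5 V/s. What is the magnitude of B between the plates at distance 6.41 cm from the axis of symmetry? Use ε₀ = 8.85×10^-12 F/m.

5.01×10^-11 T

I_d = C dV/dt with C = ε₀πR²/d = 1.440×10^-10 F, so I_d = (1.440×10^-10)(3.53×10^5) = 5.083×10^-5 A.
For r < R the Ampère–Maxwell law gives B(2πr) = μ₀ I_d (r²/R²), so B = μ₀ I_d r/(2πR²) = (4π×10^-7)(5.083×10^-5)(0.0641)/(2π·0.114²) = 5.01×10^-11 T.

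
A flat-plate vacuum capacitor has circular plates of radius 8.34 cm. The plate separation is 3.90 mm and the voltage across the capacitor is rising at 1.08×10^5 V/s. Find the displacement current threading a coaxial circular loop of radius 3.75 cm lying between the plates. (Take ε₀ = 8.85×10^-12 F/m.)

1.08×10^-6 A

I_d = C dV/dt with C = ε₀πR²/d = 4.958×10^-11 F, so I_d = (4.958×10^-11)(1.08×10^5) = 5.355×10^-6 A.
The field is uniform, so I_d,enc = I_d (r/R)² = (5.355×10^-6)(3.75/8.34)² = 1.08×10^-6 A.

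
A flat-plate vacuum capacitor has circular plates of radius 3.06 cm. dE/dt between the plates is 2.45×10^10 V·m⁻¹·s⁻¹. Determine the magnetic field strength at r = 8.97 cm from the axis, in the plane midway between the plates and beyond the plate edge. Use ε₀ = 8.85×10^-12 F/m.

Through the whole plate area (πR² = 2.942×10^-3 m²), I_d = ε₀ πR² dE/dt = 6.379×10^-4 A.
Outside the plates the loop encloses all of I_d, so B·2πr = μ₀ I_d and B = 1.42×10^-9 T.

1.42×10^-9 T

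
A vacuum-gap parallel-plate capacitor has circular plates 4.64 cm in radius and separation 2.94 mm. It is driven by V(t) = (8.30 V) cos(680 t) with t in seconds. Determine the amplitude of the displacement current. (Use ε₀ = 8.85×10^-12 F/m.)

1.15×10^-7 A

C = ε₀A/d = (8.85×10^-12)(6.764×10^-3)/(2.94×10^-3) = 2.036×10^-11 F; ω = 680 rad/s.
I_d = C dV/dt, so |I_d|_max = C V₀ ω = (2.036×10^-11)(8.30)(680) = 1.15×10^-7 A.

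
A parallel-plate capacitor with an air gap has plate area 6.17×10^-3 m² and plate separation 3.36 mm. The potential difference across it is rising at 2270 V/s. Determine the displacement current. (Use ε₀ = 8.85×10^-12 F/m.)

The field between the plates is E = V/d, so dE/dt = (2270)/(3.36×10^-3 m) = 6.756×10^5 V/(m·s).
I_d = ε₀ A (dE/dt) = (8.85×10^-12)(6.17×10^-3)(6.756×10^5) = 3.69×10^-8 A.

3.69×10^-8 A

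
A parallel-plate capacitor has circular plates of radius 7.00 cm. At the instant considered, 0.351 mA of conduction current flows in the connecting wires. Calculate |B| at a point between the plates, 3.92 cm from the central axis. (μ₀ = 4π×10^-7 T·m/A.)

5.62×10^-10 T

Between the plates the displacement current equals the wire current: I_d = 0.351 mA = 3.51×10^-4 A.
∮B·dl = μ₀ I_d,enc with I_d,enc = I_d r²/R² = 1.101×10^-4 A; so B = μ₀ I_d,enc/(2πr) = 5.62×10^-10 T.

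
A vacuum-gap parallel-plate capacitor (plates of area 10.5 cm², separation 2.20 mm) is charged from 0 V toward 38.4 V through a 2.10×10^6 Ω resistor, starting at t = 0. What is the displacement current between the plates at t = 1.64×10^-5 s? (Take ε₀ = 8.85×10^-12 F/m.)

2.88×10^-6 A

C = ε₀A/d = (8.85×10^-12)(1.05×10^-3)/(2.20×10^-3) = 4.224×10^-12 F, so τ = RC = 8.870×10^-6 s.
The conduction current is I(t) = (V₀/R) e^(−t/τ), and the displacement current between the plates equals it.
t/τ = 1.849; I_d = (38.4/2.10×10^6) · e^(−1.849) = (1.829×10^-5)(0.1574) = 2.88×10^-6 A.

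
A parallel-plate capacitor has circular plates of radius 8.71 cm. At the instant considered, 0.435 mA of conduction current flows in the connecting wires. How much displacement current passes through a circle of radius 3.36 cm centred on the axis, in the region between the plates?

6.47×10^-5 A

By continuity the displacement current in the gap matches the conduction current: I_d = 4.35×10^-4 A.
Since J_d is uniform, the enclosed fraction is (r/R)² = 0.1488, giving I_d,enc = 6.47×10^-5 A.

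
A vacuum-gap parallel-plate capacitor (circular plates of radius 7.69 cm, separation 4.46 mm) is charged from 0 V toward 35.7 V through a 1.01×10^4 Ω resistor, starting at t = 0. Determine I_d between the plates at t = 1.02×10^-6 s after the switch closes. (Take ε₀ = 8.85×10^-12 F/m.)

C = ε₀A/d = (8.85×10^-12)(0.01858)/(4.46×10^-3) = 3.687×10^-11 F, so τ = RC = 3.724×10^-7 s.
The conduction current is I(t) = (V₀/R) e^(−t/τ), and the displacement current between the plates equals it.
t/τ = 2.739; I_d = (35.7/1.01×10^4) · e^(−2.739) = (3.535×10^-3)(0.06463) = 2.28×10^-4 A.

2.28×10^-4 A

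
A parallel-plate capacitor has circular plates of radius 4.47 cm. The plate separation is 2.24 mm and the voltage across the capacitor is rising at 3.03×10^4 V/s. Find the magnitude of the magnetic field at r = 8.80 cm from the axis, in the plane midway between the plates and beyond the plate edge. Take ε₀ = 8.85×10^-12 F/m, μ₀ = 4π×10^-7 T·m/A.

I_d = C dV/dt with C = ε₀πR²/d = 2.480×10^-11 F, so I_d = (2.480×10^-11)(3.03×10^4) = 7.514×10^-7 A.
Outside the plates the loop encloses all of I_d, so B·2πr = μ₀ I_d and B = 1.71×10^-12 T.

1.71×10^-12 T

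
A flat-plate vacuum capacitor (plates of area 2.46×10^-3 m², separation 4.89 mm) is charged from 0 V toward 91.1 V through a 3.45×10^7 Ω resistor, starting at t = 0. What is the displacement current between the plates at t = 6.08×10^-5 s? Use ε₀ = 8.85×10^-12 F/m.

1.78×10^-6 A

C = ε₀A/d = (8.85×10^-12)(2.46×10^-3)/(4.89×10^-3) = 4.452×10^-12 F and τ = RC = 1.536×10^-4 s. I_d in the gap equals the RC charging current.
I_d(t) = (V₀/R) e^(−t/τ) = 2.641×10^-6 · e^(−0.3958) = 1.78×10^-6 A.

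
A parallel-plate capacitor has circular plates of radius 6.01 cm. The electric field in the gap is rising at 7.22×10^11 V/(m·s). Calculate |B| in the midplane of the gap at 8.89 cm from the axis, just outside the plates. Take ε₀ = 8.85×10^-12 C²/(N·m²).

Total displacement current: I_d = ε₀(πR²)(dE/dt) = (8.85×10^-12)(0.01135)(7.22×10^11) = 0.07252 A.
For r ≥ R the full I_d is enclosed: B = μ₀ I_d/(2πr) = (4π×10^-7)(0.07252)/(2π·0.0889) = 1.63×10^-7 T.

1.63×10^-7 T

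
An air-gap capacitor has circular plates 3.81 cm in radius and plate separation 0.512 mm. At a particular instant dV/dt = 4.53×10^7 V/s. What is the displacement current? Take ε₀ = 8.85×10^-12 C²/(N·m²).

3.57×10^-3 A

The field between the plates is E = V/d, so dE/dt = (4.53×10^7)/(5.12×10^-4 m) = 8.848×10^10 V/(m·s).
I_d = ε₀ A (dE/dt) = (8.85×10^-12)(4.560×10^-3)(8.848×10^10) = 3.57×10^-3 A.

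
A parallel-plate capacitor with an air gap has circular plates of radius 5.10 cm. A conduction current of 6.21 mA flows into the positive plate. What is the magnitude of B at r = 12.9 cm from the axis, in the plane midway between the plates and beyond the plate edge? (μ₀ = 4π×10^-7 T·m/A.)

9.63×10^-9 T

Between the plates the displacement current equals the wire current: I_d = 6.21 mA = 6.21×10^-3 A.
For r ≥ R the full I_d is enclosed: B = μ₀ I_d/(2πr) = (4π×10^-7)(6.21×10^-3)/(2π·0.129) = 9.63×10^-9 T.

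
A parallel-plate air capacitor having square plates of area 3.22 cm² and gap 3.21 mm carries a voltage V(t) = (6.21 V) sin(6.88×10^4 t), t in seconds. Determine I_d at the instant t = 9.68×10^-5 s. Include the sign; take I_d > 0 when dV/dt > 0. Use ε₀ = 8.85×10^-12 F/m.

dE/dt = (V₀ω/d)·cos(ωt) with ωt = 6.65984 rad: (6.21)(6.88×10^4)(0.9299)/(3.21×10^-3) = 1.238×10^8 V/(m·s).
I_d = ε₀ A dE/dt = (8.85×10^-12)(3.22×10^-4)(1.238×10^8) = 3.53×10^-7 A.

3.53×10^-7 A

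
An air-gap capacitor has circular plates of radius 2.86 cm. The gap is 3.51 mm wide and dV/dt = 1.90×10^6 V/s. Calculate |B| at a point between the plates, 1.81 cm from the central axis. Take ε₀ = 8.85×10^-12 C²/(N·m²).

5.45×10^-11 T

dE/dt = (dV/dt)/d = 5.413×10^8 V/(m·s); I_d = ε₀(πR²)(dE/dt) = (8.85×10^-12)(2.570×10^-3)(5.413×10^8) = 1.231×10^-5 A.
An Ampèrian loop of radius r encloses a fraction (r/R)² of I_d. Then B·2πr = μ₀ I_d (r/R)², giving B = μ₀ I_d r/(2πR²) = 5.45×10^-11 T.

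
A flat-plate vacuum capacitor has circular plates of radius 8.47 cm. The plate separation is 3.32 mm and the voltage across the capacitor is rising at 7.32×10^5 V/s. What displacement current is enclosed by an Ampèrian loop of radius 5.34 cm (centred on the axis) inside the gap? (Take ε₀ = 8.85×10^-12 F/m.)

I_d = C dV/dt with C = ε₀πR²/d = 6.008×10^-11 F, so I_d = (6.008×10^-11)(7.32×10^5) = 4.398×10^-5 A.
The field is uniform, so I_d,enc = I_d (r/R)² = (4.398×10^-5)(5.34/8.47)² = 1.75×10^-5 A.

1.75×10^-5 A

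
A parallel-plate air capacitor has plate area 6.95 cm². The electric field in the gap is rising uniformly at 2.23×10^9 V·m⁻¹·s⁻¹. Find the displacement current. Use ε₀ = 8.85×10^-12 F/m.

The displacement current is ε₀ times dΦ_E/dt = ε₀ A dE/dt = (8.85×10^-12)(6.95×10^-4)(2.23×10^9) = 1.37×10^-5 A.

1.37×10^-5 A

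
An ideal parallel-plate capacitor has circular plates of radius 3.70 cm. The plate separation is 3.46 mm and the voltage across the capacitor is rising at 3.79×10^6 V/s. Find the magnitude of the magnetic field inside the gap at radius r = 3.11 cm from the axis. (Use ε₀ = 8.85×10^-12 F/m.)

I_d = C dV/dt with C = ε₀πR²/d = 1.100×10^-11 F, so I_d = (1.100×10^-11)(3.79×10^6) = 4.169×10^-5 A.
An Ampèrian loop of radius r encloses a fraction (r/R)² of I_d. Then B·2πr = μ₀ I_d (r/R)², giving B = μ₀ I_d r/(2πR²) = 1.89×10^-10 T.

1.89×10^-10 T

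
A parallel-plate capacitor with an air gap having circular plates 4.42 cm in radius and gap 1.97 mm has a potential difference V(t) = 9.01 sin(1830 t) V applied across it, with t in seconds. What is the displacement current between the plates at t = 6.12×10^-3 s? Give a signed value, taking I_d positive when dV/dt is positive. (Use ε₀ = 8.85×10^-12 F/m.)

dE/dt = (V₀ω/d)·cos(ωt) with ωt = 11.1996 rad: (9.01)(1830)(0.2026)/(1.97×10^-3) = 1.696×10^6 V/(m·s).
I_d = ε₀ A dE/dt = (8.85×10^-12)(6.138×10^-3)(1.696×10^6) = 9.21×10^-8 A.

9.21×10^-8 A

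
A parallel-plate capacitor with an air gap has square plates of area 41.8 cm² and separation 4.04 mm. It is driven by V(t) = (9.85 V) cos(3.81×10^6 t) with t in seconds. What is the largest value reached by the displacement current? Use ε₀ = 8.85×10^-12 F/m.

The displacement current equals the conduction current C dV/dt, which peaks at C V₀ ω.
With C = ε₀A/d = (8.85×10^-12)(4.18×10^-3)/(4.04×10^-3) = 9.157×10^-12 F and ω = 3.81×10^6 rad/s, I_d,max = (9.157×10^-12)(9.85)(3.81×10^6) = 3.44×10^-4 A.

3.44×10^-4 A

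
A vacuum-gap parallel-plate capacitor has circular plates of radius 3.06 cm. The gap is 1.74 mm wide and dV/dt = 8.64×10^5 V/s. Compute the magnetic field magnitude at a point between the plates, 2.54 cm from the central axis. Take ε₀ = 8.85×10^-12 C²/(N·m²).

dE/dt = (dV/dt)/d = 4.966×10^8 V/(m·s); I_d = ε₀(πR²)(dE/dt) = (8.85×10^-12)(2.942×10^-3)(4.966×10^8) = 1.293×10^-5 A.
∮B·dl = μ₀ I_d,enc with I_d,enc = I_d r²/R² = 8.909×10^-6 A; so B = μ₀ I_d,enc/(2πr) = 7.01×10^-11 T.

7.01×10^-11 T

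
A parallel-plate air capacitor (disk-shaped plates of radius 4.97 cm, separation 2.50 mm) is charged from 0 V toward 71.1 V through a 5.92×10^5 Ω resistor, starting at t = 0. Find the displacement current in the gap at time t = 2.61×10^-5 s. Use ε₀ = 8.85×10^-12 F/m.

With C = ε₀A/d = (8.85×10^-12)(7.760×10^-3)/(2.50×10^-3) = 2.747×10^-11 F, the time constant is τ = RC = 1.626×10^-5 s, so t/τ = 1.605 and e^(−t/τ) = 0.2009.
I_d = I_cond = (V₀/R) e^(−t/τ) = (1.201×10^-4)(0.2009) = 2.41×10^-5 A.

2.41×10^-5 A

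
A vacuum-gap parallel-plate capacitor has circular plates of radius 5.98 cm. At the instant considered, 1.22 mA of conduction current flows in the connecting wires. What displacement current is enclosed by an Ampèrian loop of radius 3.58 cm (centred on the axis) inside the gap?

By continuity the displacement current in the gap matches the conduction current: I_d = 1.22×10^-3 A.
Through an area πr² the displacement current is I_d·(πr²/πR²) = I_d (r/R)² = 4.37×10^-4 A.

4.37×10^-4 A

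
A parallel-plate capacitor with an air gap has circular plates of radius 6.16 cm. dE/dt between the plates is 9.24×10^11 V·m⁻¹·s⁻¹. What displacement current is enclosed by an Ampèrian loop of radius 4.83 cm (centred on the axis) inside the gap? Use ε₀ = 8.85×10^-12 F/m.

Total displacement current: I_d = ε₀(πR²)(dE/dt) = (8.85×10^-12)(0.01192)(9.24×10^11) = 0.09747 A.
The field is uniform, so I_d,enc = I_d (r/R)² = (0.09747)(4.83/6.16)² = 0.0599 A.

0.0599 A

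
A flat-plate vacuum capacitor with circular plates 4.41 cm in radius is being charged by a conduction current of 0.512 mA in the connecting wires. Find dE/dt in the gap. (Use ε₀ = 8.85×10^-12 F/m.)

9.47×10^9 V/(m·s)

The displacement current between the plates equals the conduction current, I_d = 0.512 mA.
Then dE/dt = I_d/(ε₀A) = 9.47×10^9 V/(m·s).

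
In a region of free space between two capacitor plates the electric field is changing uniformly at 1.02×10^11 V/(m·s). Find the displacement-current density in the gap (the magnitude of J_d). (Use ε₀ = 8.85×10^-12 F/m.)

0.903 A/m²

The displacement-current density is ε₀ ∂E/∂t = (8.85×10^-12)(1.02×10^11) = 0.903 A/m².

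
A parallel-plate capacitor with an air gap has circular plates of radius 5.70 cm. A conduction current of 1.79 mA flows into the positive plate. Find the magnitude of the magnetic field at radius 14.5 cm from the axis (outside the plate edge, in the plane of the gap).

Between the plates the displacement current equals the wire current: I_d = 1.79 mA = 1.79×10^-3 A.
With r > R the enclosed displacement current is the full I_d; B = μ₀ I_d / (2πr) = 2.47×10^-9 T.

2.47×10^-9 T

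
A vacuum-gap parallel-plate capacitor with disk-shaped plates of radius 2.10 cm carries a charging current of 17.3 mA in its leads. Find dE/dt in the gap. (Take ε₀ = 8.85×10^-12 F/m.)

The displacement current between the plates equals the conduction current, I_d = 17.3 mA.
Since I_d = ε₀ A dE/dt, dE/dt = I_d/(ε₀A) = (0.0173)/((8.85×10^-12)(1.385×10^-3)) = 1.41×10^12 V/(m·s).

1.41×10^12 V/(m·s)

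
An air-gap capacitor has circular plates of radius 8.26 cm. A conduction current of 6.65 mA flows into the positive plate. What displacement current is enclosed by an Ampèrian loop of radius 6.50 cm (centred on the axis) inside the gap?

By continuity the displacement current in the gap matches the conduction current: I_d = 6.65×10^-3 A.
Through an area πr² the displacement current is I_d·(πr²/πR²) = I_d (r/R)² = 4.12×10^-3 A.

4.12×10^-3 A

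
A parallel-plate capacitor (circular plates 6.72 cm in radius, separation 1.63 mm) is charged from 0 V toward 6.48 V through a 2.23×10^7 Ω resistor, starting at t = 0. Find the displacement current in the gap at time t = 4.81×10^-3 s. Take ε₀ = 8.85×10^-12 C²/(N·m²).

1.77×10^-8 A

With C = ε₀A/d = (8.85×10^-12)(0.01419)/(1.63×10^-3) = 7.704×10^-11 F, the time constant is τ = RC = 1.718×10^-3 s, so t/τ = 2.800 and e^(−t/τ) = 0.06081.
I_d = I_cond = (V₀/R) e^(−t/τ) = (2.906×10^-7)(0.06081) = 1.77×10^-8 A.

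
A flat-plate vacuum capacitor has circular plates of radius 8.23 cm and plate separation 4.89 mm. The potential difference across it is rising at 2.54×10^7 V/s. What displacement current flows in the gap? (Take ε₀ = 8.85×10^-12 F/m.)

9.78×10^-4 A

The field between the plates is E = V/d, so dE/dt = (2.54×10^7)/(4.89×10^-3 m) = 5.194×10^9 V/(m·s).
I_d = ε₀ A (dE/dt) = (8.85×10^-12)(0.02128)(5.194×10^9) = 9.78×10^-4 A.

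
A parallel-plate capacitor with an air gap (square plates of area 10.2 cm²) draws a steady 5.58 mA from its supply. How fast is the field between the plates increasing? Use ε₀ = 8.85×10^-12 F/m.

6.18×10^11 V/(m·s)

Charge continuity gives I_d = I = 5.58×10^-3 A between the plates.
Inverting I_d = ε₀ A dE/dt gives dE/dt = 5.58×10^-3 / (8.85×10^-12 · 1.02×10^-3) = 6.18×10^11 V/(m·s).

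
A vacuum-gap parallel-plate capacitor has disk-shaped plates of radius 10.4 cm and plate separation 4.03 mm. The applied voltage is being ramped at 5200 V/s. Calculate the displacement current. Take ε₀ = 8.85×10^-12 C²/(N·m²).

E = V/d so dE/dt = (dV/dt)/d = 1.290×10^6 V/(m·s), and I_d = ε₀ A dE/dt = (8.85×10^-12)(0.03398)(1.290×10^6) = 3.88×10^-7 A.

3.88×10^-7 A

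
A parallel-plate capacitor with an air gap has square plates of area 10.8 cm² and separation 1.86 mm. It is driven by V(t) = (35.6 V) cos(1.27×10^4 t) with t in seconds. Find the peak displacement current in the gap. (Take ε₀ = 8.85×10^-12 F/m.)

The displacement current equals the conduction current C dV/dt, which peaks at C V₀ ω.
With C = ε₀A/d = (8.85×10^-12)(1.08×10^-3)/(1.86×10^-3) = 5.139×10^-12 F and ω = 1.27×10^4 rad/s, I_d,max = (5.139×10^-12)(35.6)(1.27×10^4) = 2.32×10^-6 A.

2.32×10^-6 A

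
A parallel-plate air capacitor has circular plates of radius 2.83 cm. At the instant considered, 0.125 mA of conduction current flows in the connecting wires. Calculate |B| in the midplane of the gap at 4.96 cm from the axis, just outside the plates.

5.04×10^-10 T

By continuity the displacement current in the gap matches the conduction current: I_d = 1.25×10^-4 A.
For r ≥ R the full I_d is enclosed: B = μ₀ I_d/(2πr) = (4π×10^-7)(1.25×10^-4)/(2π·0.0496) = 5.04×10^-10 T.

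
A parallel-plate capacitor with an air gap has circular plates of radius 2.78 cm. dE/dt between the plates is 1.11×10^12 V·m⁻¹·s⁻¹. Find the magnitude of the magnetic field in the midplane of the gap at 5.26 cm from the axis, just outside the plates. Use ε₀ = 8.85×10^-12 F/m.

Through the whole plate area (πR² = 2.428×10^-3 m²), I_d = ε₀ πR² dE/dt = 0.02385 A.
For r ≥ R the full I_d is enclosed: B = μ₀ I_d/(2πr) = (4π×10^-7)(0.02385)/(2π·0.0526) = 9.07×10^-8 T.

9.07×10^-8 T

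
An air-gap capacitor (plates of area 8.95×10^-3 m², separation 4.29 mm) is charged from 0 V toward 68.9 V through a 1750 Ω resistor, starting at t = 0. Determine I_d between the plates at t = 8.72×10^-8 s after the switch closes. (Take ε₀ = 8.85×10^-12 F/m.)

C = ε₀A/d = (8.85×10^-12)(8.95×10^-3)/(4.29×10^-3) = 1.846×10^-11 F and τ = RC = 3.230×10^-8 s. I_d in the gap equals the RC charging current.
I_d(t) = (V₀/R) e^(−t/τ) = 0.03937 · e^(−2.700) = 2.65×10^-3 A.

2.65×10^-3 A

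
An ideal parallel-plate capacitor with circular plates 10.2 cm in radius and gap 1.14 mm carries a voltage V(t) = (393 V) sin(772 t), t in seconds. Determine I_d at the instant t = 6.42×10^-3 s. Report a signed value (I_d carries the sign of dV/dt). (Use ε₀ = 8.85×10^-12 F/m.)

1.86×10^-5 A

C = ε₀A/d = (8.85×10^-12)(0.03269)/(1.14×10^-3) = 2.538×10^-10 F. dV/dt = V₀ω·cos(ωt); at ωt = 4.95624 rad this factor is 0.2414.
I_d = C dV/dt = (2.538×10^-10)(393)(772)(0.2414) = 1.86×10^-5 A.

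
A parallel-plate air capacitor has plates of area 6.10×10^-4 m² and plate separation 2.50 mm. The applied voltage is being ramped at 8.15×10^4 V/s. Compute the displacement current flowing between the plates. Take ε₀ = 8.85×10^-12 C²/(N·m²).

The field between the plates is E = V/d, so dE/dt = (8.15×10^4)/(2.50×10^-3 m) = 3.260×10^7 V/(m·s).
I_d = ε₀ A (dE/dt) = (8.85×10^-12)(6.10×10^-4)(3.260×10^7) = 1.76×10^-7 A.

1.76×10^-7 A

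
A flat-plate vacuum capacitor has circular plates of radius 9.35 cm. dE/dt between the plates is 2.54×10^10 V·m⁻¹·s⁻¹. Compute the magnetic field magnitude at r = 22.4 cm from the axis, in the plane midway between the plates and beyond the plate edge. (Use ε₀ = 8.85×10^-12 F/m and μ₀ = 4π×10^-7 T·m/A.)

5.51×10^-9 T

Total displacement current: I_d = ε₀(πR²)(dE/dt) = (8.85×10^-12)(0.02746)(2.54×10^10) = 6.173×10^-3 A.
With r > R the enclosed displacement current is the full I_d; B = μ₀ I_d / (2πr) = 5.51×10^-9 T.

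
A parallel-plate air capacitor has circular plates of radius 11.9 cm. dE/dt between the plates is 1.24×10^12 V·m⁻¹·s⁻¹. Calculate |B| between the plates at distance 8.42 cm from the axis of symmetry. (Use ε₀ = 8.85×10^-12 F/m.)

I_d = ε₀ dΦ_E/dt = ε₀ πR² (dE/dt) = (8.85×10^-12)(0.04449)(1.24×10^12) = 0.4882 A through the full plate area.
∮B·dl = μ₀ I_d,enc with I_d,enc = I_d r²/R² = 0.2444 A; so B = μ₀ I_d,enc/(2πr) = 5.81×10^-7 T.

5.81×10^-7 T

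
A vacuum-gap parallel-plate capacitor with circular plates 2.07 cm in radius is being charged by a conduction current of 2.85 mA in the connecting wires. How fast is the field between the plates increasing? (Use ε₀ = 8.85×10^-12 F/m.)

Charge continuity gives I_d = I = 2.85×10^-3 A between the plates.
Since I_d = ε₀ A dE/dt, dE/dt = I_d/(ε₀A) = (2.85×10^-3)/((8.85×10^-12)(1.346×10^-3)) = 2.39×10^11 V/(m·s).

2.39×10^11 V/(m·s)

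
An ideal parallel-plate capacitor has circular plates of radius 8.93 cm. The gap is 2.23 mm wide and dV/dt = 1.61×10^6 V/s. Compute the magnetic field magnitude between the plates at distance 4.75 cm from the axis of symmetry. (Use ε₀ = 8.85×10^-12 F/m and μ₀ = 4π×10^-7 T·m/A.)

I_d = C dV/dt with C = ε₀πR²/d = 9.941×10^-11 F, so I_d = (9.941×10^-11)(1.61×10^6) = 1.601×10^-4 A.
For r < R the Ampère–Maxwell law gives B(2πr) = μ₀ I_d (r²/R²), so B = μ₀ I_d r/(2πR²) = (4π×10^-7)(1.601×10^-4)(0.0475)/(2π·0.0893²) = 1.91×10^-10 T.

1.91×10^-10 T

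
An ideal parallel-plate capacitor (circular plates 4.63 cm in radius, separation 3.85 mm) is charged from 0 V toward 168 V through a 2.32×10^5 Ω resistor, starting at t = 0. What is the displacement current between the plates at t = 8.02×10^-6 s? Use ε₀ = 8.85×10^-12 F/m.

C = ε₀A/d = (8.85×10^-12)(6.735×10^-3)/(3.85×10^-3) = 1.548×10^-11 F and τ = RC = 3.591×10^-6 s. I_d in the gap equals the RC charging current.
I_d(t) = (V₀/R) e^(−t/τ) = 7.241×10^-4 · e^(−2.233) = 7.76×10^-5 A.

7.76×10^-5 A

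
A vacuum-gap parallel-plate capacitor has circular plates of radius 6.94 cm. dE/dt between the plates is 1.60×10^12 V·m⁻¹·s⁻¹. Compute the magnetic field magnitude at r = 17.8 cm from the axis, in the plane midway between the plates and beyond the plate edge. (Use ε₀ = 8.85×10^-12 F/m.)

2.41×10^-7 T

I_d = ε₀ dΦ_E/dt = ε₀ πR² (dE/dt) = (8.85×10^-12)(0.01513)(1.60×10^12) = 0.2142 A through the full plate area.
For r ≥ R the full I_d is enclosed: B = μ₀ I_d/(2πr) = (4π×10^-7)(0.2142)/(2π·0.178) = 2.41×10^-7 T.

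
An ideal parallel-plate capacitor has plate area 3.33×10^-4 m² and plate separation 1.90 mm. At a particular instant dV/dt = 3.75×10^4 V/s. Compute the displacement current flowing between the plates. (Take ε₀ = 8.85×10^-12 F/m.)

5.82×10^-8 A

E = V/d so dE/dt = (dV/dt)/d = 1.974×10^7 V/(m·s), and I_d = ε₀ A dE/dt = (8.85×10^-12)(3.33×10^-4)(1.974×10^7) = 5.82×10^-8 A.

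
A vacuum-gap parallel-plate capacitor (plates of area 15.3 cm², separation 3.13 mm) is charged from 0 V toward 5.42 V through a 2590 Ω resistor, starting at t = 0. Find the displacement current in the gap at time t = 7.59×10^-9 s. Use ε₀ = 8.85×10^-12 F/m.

C = ε₀A/d = (8.85×10^-12)(1.53×10^-3)/(3.13×10^-3) = 4.326×10^-12 F and τ = RC = 1.120×10^-8 s. I_d in the gap equals the RC charging current.
I_d(t) = (V₀/R) e^(−t/τ) = 2.093×10^-3 · e^(−0.6777) = 1.06×10^-3 A.

1.06×10^-3 A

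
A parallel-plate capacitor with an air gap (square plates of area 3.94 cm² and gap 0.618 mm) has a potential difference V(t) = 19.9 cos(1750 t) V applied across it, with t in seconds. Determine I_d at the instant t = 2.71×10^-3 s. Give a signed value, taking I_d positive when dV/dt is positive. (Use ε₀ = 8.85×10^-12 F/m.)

1.96×10^-7 A

C = ε₀A/d = (8.85×10^-12)(3.94×10^-4)/(6.18×10^-4) = 5.642×10^-12 F. dV/dt = V₀ω·−sin(ωt); at ωt = 4.7425 rad this factor is 0.9995.
I_d = C dV/dt = (5.642×10^-12)(19.9)(1750)(0.9995) = 1.96×10^-7 A.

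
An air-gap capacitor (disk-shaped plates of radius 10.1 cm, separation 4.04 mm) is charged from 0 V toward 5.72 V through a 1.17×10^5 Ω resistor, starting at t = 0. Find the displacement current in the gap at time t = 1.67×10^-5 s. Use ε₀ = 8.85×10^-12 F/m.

6.40×10^-6 A

C = ε₀A/d = (8.85×10^-12)(0.03205)/(4.04×10^-3) = 7.021×10^-11 F and τ = RC = 8.215×10^-6 s. I_d in the gap equals the RC charging current.
I_d(t) = (V₀/R) e^(−t/τ) = 4.889×10^-5 · e^(−2.033) = 6.40×10^-6 A.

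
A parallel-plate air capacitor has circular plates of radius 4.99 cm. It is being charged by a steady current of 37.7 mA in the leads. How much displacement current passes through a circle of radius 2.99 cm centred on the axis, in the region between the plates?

0.0135 A

By continuity the displacement current in the gap matches the conduction current: I_d = 0.0377 A.
The field is uniform, so I_d,enc = I_d (r/R)² = (0.0377)(2.99/4.99)² = 0.0135 A.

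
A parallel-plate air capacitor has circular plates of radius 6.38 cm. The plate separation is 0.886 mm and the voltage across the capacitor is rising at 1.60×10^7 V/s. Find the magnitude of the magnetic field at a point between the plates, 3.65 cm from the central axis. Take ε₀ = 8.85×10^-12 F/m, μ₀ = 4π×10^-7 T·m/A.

3.67×10^-9 T

dE/dt = (dV/dt)/d = 1.806×10^10 V/(m·s); I_d = ε₀(πR²)(dE/dt) = (8.85×10^-12)(0.01279)(1.806×10^10) = 2.044×10^-3 A.
An Ampèrian loop of radius r encloses a fraction (r/R)² of I_d. Then B·2πr = μ₀ I_d (r/R)², giving B = μ₀ I_d r/(2πR²) = 3.67×10^-9 T.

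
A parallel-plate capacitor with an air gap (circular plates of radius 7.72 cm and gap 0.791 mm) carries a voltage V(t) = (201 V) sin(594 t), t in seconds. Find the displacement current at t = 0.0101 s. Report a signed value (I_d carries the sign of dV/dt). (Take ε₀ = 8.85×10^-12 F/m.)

C = ε₀A/d = (8.85×10^-12)(0.01872)/(7.91×10^-4) = 2.094×10^-10 F. dV/dt = V₀ω·cos(ωt); at ωt = 5.9994 rad this factor is 0.9600.
I_d = C dV/dt = (2.094×10^-10)(201)(594)(0.9600) = 2.40×10^-5 A.

2.40×10^-5 A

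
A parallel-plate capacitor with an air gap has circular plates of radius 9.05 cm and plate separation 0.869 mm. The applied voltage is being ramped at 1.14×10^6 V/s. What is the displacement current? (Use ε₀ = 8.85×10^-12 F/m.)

The displacement current equals the charging current C dV/dt. With C = ε₀A/d = (8.85×10^-12)(0.02573)/(8.69×10^-4) = 2.620×10^-10 F, I_d = (2.620×10^-10)(1.14×10^6) = 2.99×10^-4 A.

2.99×10^-4 A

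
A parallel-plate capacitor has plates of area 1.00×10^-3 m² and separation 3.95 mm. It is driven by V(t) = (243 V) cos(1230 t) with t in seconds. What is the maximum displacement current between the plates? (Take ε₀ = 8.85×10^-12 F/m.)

(dE/dt)_max = V₀ω/d = 7.567×10^7 V/(m·s); ω = 1230 rad/s.
I_d,max = ε₀ A (dE/dt)_max = (8.85×10^-12)(1.00×10^-3)(7.567×10^7) = 6.70×10^-7 A.

6.70×10^-7 A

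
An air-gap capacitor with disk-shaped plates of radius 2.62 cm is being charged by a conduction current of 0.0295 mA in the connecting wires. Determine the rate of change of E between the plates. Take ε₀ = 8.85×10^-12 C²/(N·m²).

The displacement current between the plates equals the conduction current, I_d = 0.0295 mA.
Since I_d = ε₀ A dE/dt, dE/dt = I_d/(ε₀A) = (2.95×10^-5)/((8.85×10^-12)(2.157×10^-3)) = 1.55×10^9 V/(m·s).

1.55×10^9 V/(m·s)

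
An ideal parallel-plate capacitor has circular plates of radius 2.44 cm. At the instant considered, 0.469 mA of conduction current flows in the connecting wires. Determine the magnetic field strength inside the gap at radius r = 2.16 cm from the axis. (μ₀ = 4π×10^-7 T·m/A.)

By continuity the displacement current in the gap matches the conduction current: I_d = 4.69×10^-4 A.
An Ampèrian loop of radius r encloses a fraction (r/R)² of I_d. Then B·2πr = μ₀ I_d (r/R)², giving B = μ₀ I_d r/(2πR²) = 3.40×10^-9 T.

3.40×10^-9 T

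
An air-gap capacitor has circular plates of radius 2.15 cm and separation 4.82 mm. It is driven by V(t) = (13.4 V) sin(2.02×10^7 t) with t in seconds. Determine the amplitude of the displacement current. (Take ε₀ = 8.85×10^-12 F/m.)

7.22×10^-4 A

The displacement current equals the conduction current C dV/dt, which peaks at C V₀ ω.
With C = ε₀A/d = (8.85×10^-12)(1.452×10^-3)/(4.82×10^-3) = 2.666×10^-12 F and ω = 2.02×10^7 rad/s, I_d,max = (2.666×10^-12)(13.4)(2.02×10^7) = 7.22×10^-4 A.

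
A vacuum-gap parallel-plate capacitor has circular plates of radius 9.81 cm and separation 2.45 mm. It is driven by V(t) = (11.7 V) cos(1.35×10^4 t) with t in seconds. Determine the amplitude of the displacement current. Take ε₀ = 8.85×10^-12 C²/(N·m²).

1.72×10^-5 A

The displacement current equals the conduction current C dV/dt, which peaks at C V₀ ω.
With C = ε₀A/d = (8.85×10^-12)(0.03023)/(2.45×10^-3) = 1.092×10^-10 F and ω = 1.35×10^4 rad/s, I_d,max = (1.092×10^-10)(11.7)(1.35×10^4) = 1.72×10^-5 A.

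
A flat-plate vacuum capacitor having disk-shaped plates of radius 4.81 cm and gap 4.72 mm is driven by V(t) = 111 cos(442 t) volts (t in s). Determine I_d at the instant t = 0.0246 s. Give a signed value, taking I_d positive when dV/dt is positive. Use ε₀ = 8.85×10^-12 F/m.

6.64×10^-7 A

dV/dt = (111)(442)·−sin(10.8732) = 4.870×10^4 V/s.
I_d = C dV/dt with C = ε₀A/d = (8.85×10^-12)(7.268×10^-3)/(4.72×10^-3) = 1.363×10^-11 F, so I_d = (1.363×10^-11)(4.870×10^4) = 6.64×10^-7 A.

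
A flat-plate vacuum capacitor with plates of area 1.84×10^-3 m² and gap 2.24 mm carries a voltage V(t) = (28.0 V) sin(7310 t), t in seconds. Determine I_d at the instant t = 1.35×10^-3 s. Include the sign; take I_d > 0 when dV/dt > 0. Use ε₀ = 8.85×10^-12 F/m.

dV/dt = (28.0)(7310)·cos(9.8685) = -1.849×10^5 V/s.
I_d = C dV/dt with C = ε₀A/d = (8.85×10^-12)(1.84×10^-3)/(2.24×10^-3) = 7.270×10^-12 F, so I_d = (7.270×10^-12)(-1.849×10^5) = -1.34×10^-6 A.

-1.34×10^-6 A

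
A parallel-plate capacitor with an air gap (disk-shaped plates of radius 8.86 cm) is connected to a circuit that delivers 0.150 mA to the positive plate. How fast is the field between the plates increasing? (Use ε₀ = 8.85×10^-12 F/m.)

By continuity, I_d in the gap equals the 0.150 mA flowing in the wire.
Since I_d = ε₀ A dE/dt, dE/dt = I_d/(ε₀A) = (1.50×10^-4)/((8.85×10^-12)(0.02466)) = 6.87×10^8 V/(m·s).

6.87×10^8 V/(m·s)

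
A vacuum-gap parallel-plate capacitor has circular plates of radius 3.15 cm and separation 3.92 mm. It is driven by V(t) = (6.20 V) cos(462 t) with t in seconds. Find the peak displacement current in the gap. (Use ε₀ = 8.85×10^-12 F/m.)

2.02×10^-8 A

The displacement current equals the conduction current C dV/dt, which peaks at C V₀ ω.
With C = ε₀A/d = (8.85×10^-12)(3.117×10^-3)/(3.92×10^-3) = 7.037×10^-12 F and ω = 462 rad/s, I_d,max = (7.037×10^-12)(6.20)(462) = 2.02×10^-8 A.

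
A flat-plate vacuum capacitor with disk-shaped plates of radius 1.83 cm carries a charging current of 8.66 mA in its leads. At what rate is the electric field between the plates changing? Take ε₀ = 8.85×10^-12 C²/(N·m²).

The displacement current between the plates equals the conduction current, I_d = 8.66 mA.
Inverting I_d = ε₀ A dE/dt gives dE/dt = 8.66×10^-3 / (8.85×10^-12 · 1.052×10^-3) = 9.30×10^11 V/(m·s).

9.30×10^11 V/(m·s)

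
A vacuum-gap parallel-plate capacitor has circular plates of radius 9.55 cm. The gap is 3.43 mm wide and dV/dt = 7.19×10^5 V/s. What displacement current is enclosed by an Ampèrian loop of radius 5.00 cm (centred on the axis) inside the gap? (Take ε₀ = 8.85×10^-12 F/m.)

1.46×10^-5 A

I_d = C dV/dt with C = ε₀πR²/d = 7.392×10^-11 F, so I_d = (7.392×10^-11)(7.19×10^5) = 5.315×10^-5 A.
Since J_d is uniform, the enclosed fraction is (r/R)² = 0.2741, giving I_d,enc = 1.46×10^-5 A.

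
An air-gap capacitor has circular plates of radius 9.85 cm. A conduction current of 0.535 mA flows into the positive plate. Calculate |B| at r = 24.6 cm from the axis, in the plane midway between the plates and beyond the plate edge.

By continuity the displacement current in the gap matches the conduction current: I_d = 5.35×10^-4 A.
Outside the plates the loop encloses all of I_d, so B·2πr = μ₀ I_d and B = 4.35×10^-10 T.

4.35×10^-10 T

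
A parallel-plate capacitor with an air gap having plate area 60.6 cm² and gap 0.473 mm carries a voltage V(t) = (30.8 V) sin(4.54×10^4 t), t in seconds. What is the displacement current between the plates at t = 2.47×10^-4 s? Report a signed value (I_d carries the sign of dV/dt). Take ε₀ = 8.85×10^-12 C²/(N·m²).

dV/dt = (30.8)(4.54×10^4)·cos(11.2138) = 3.027×10^5 V/s.
I_d = C dV/dt with C = ε₀A/d = (8.85×10^-12)(6.06×10^-3)/(4.73×10^-4) = 1.134×10^-10 F, so I_d = (1.134×10^-10)(3.027×10^5) = 3.43×10^-5 A.

3.43×10^-5 A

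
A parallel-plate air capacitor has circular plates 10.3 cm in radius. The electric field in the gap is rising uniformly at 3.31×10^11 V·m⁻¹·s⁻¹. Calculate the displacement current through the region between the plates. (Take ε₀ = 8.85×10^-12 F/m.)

0.0976 A

The displacement current is ε₀ times dΦ_E/dt = ε₀ A dE/dt = (8.85×10^-12)(0.03333)(3.31×10^11) = 0.0976 A.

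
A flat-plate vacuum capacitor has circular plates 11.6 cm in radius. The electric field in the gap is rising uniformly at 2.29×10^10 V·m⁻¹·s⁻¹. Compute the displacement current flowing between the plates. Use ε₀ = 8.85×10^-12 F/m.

The displacement current is ε₀ times dΦ_E/dt = ε₀ A dE/dt = (8.85×10^-12)(0.04227)(2.29×10^10) = 8.57×10^-3 A.

8.57×10^-3 A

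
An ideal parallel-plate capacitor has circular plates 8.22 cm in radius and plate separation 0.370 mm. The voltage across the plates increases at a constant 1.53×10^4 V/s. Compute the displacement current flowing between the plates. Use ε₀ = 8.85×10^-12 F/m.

7.77×10^-6 A

C = ε₀A/d = (8.85×10^-12)(0.02123)/(3.70×10^-4) = 5.078×10^-10 F.
I_d = C dV/dt = (5.078×10^-10)(1.53×10^4) = 7.77×10^-6 A.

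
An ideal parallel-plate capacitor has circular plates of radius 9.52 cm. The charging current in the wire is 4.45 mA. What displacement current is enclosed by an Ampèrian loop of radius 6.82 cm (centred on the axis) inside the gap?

Between the plates the displacement current equals the wire current: I_d = 4.45 mA = 4.45×10^-3 A.
The field is uniform, so I_d,enc = I_d (r/R)² = (4.45×10^-3)(6.82/9.52)² = 2.28×10^-3 A.

2.28×10^-3 A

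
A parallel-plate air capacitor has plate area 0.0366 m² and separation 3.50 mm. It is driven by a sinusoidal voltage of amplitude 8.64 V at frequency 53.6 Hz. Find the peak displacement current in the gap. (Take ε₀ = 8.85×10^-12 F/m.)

2.69×10^-7 A

The displacement current equals the conduction current C dV/dt, which peaks at C V₀ ω.
With C = ε₀A/d = (8.85×10^-12)(0.0366)/(3.50×10^-3) = 9.255×10^-11 F and ω = 2πf = 336.8 rad/s, I_d,max = (9.255×10^-11)(8.64)(336.8) = 2.69×10^-7 A.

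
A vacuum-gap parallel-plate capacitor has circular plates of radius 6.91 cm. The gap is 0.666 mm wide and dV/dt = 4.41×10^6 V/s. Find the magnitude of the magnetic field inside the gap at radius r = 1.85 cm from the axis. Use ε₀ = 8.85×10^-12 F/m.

6.81×10^-10 T

I_d = C dV/dt with C = ε₀πR²/d = 1.993×10^-10 F, so I_d = (1.993×10^-10)(4.41×10^6) = 8.789×10^-4 A.
For r < R the Ampère–Maxwell law gives B(2πr) = μ₀ I_d (r²/R²), so B = μ₀ I_d r/(2πR²) = (4π×10^-7)(8.789×10^-4)(0.0185)/(2π·0.0691²) = 6.81×10^-10 T.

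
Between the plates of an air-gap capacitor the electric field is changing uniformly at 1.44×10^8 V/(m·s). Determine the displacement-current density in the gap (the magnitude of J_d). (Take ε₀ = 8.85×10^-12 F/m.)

1.27×10^-3 A/m²

The displacement-current density is ε₀ ∂E/∂t = (8.85×10^-12)(1.44×10^8) = 1.27×10^-3 A/m².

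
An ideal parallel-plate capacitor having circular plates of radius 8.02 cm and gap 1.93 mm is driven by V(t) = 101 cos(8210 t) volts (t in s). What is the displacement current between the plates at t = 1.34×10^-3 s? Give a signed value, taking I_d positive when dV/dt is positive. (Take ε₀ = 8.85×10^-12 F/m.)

dV/dt = (101)(8210)·−sin(11.0014) = 8.292×10^5 V/s.
I_d = C dV/dt with C = ε₀A/d = (8.85×10^-12)(0.02021)/(1.93×10^-3) = 9.267×10^-11 F, so I_d = (9.267×10^-11)(8.292×10^5) = 7.68×10^-5 A.

7.68×10^-5 A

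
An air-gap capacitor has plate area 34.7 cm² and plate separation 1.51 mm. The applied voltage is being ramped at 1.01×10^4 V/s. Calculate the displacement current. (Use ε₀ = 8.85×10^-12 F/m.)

The field between the plates is E = V/d, so dE/dt = (1.01×10^4)/(1.51×10^-3 m) = 6.689×10^6 V/(m·s).
I_d = ε₀ A (dE/dt) = (8.85×10^-12)(3.47×10^-3)(6.689×10^6) = 2.05×10^-7 A.

2.05×10^-7 A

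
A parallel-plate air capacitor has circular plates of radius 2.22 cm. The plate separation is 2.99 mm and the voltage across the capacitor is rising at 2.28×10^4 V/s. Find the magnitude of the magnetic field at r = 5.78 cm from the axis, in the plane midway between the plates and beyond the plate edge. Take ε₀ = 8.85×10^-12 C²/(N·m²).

With E = V/d, dE/dt = 7.625×10^6 V/(m·s) and πR² = 1.548×10^-3 m², giving I_d = ε₀ πR² dE/dt = 1.045×10^-7 A.
Outside the plates the loop encloses all of I_d, so B·2πr = μ₀ I_d and B = 3.62×10^-13 T.

3.62×10^-13 T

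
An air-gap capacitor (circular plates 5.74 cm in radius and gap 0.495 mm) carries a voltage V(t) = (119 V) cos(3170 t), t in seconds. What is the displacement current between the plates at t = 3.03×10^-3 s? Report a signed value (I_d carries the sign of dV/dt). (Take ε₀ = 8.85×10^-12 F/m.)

C = ε₀A/d = (8.85×10^-12)(0.01035)/(4.95×10^-4) = 1.850×10^-10 F. dV/dt = V₀ω·−sin(ωt); at ωt = 9.6051 rad this factor is 0.1793.
I_d = C dV/dt = (1.850×10^-10)(119)(3170)(0.1793) = 1.25×10^-5 A.

1.25×10^-5 A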